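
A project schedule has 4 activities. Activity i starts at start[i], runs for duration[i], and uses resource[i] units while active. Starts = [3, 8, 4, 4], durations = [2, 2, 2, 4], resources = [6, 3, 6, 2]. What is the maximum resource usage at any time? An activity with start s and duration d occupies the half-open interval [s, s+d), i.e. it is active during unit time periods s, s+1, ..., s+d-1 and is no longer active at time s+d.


Each activity i is active on [start_i, start_i + duration_i).
Compute total resource usage per time slot:
  t=0: active resources = [], total = 0
  t=1: active resources = [], total = 0
  t=2: active resources = [], total = 0
  t=3: active resources = [6], total = 6
  t=4: active resources = [6, 6, 2], total = 14
  t=5: active resources = [6, 2], total = 8
  t=6: active resources = [2], total = 2
  t=7: active resources = [2], total = 2
  t=8: active resources = [3], total = 3
  t=9: active resources = [3], total = 3
Peak resource demand = 14

14


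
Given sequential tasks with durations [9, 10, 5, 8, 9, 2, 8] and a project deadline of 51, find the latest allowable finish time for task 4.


LF(activity 4) = deadline - sum of successor durations
Successors: activities 5 through 7 with durations [9, 2, 8]
Sum of successor durations = 19
LF = 51 - 19 = 32

32


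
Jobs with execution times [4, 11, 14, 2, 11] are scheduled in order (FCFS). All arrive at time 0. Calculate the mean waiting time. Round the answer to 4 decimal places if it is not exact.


FCFS order (as given): [4, 11, 14, 2, 11]
Waiting times:
  Job 1: wait = 0
  Job 2: wait = 4
  Job 3: wait = 15
  Job 4: wait = 29
  Job 5: wait = 31
Sum of waiting times = 79
Average waiting time = 79/5 = 15.8

15.8


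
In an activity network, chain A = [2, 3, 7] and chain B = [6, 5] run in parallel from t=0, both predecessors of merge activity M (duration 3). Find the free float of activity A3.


ES(A3) = sum of predecessors on chain A = 5
EF(A3) = ES + duration = 5 + 7 = 12
Successor of A3 is M. ES(M) = max(sum(A), sum(B)) = max(12, 11) = 12
Free float = ES(successor) - EF(current) = 12 - 12 = 0

0


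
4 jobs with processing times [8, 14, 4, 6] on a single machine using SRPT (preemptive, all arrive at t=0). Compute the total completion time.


Since all jobs arrive at t=0, SRPT equals SPT ordering.
SPT order: [4, 6, 8, 14]
Completion times:
  Job 1: p=4, C=4
  Job 2: p=6, C=10
  Job 3: p=8, C=18
  Job 4: p=14, C=32
Total completion time = 4 + 10 + 18 + 32 = 64

64


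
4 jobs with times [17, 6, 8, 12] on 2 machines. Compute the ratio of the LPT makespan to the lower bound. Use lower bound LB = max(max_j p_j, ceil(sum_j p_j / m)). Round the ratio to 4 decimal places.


LPT order: [17, 12, 8, 6]
Machine loads after assignment: [23, 20]
LPT makespan = 23
Lower bound = max(max_job, ceil(total/2)) = max(17, 22) = 22
Ratio = 23 / 22 = 1.0455

1.0455


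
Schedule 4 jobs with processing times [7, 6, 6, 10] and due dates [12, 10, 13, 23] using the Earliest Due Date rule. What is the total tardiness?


Sort by due date (EDD order): [(6, 10), (7, 12), (6, 13), (10, 23)]
Compute completion times and tardiness:
  Job 1: p=6, d=10, C=6, tardiness=max(0,6-10)=0
  Job 2: p=7, d=12, C=13, tardiness=max(0,13-12)=1
  Job 3: p=6, d=13, C=19, tardiness=max(0,19-13)=6
  Job 4: p=10, d=23, C=29, tardiness=max(0,29-23)=6
Total tardiness = 13

13


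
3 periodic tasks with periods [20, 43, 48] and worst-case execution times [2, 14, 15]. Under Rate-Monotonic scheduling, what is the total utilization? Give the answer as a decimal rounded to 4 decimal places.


Compute individual utilizations (exact fractions):
  Task 1: C/T = 2/20 = 1/10 (approx. 0.1)
  Task 2: C/T = 14/43 (approx. 0.3256)
  Task 3: C/T = 15/48 = 5/16 (approx. 0.3125)
Total utilization U = 1/10 + 14/43 + 5/16 = 2539/3440
Rounded to 4 decimal places: U = 0.7381
RM (Liu & Layland) bound for 3 tasks = 0.779763; compare with U = 2539/3440 (approx. 0.738081)
U <= bound, so schedulable by RM sufficient condition.

0.7381


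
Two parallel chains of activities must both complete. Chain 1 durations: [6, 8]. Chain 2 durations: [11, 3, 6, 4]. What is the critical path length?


Path A total = 6 + 8 = 14
Path B total = 11 + 3 + 6 + 4 = 24
Critical path = longest path = max(14, 24) = 24

24


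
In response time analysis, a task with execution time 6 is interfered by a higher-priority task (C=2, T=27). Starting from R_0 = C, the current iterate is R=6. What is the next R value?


R_next = C + ceil(R_prev / T_hp) * C_hp
ceil(6 / 27) = ceil(0.2222) = 1
Interference = 1 * 2 = 2
R_next = 6 + 2 = 8

8


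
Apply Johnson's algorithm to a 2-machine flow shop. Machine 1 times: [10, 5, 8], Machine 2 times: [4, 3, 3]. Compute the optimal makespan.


Apply Johnson's rule:
  Group 1 (a <= b): []
  Group 2 (a > b): [(1, 10, 4), (2, 5, 3), (3, 8, 3)]
Optimal job order: [1, 2, 3]
Schedule:
  Job 1: M1 done at 10, M2 done at 14
  Job 2: M1 done at 15, M2 done at 18
  Job 3: M1 done at 23, M2 done at 26
Makespan = 26

26


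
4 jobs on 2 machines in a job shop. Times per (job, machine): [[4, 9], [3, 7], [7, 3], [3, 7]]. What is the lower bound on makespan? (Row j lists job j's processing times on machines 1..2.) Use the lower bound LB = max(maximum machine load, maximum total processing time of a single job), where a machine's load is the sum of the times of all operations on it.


Machine loads:
  Machine 1: 4 + 3 + 7 + 3 = 17
  Machine 2: 9 + 7 + 3 + 7 = 26
Max machine load = 26
Job totals:
  Job 1: 13
  Job 2: 10
  Job 3: 10
  Job 4: 10
Max job total = 13
Lower bound = max(26, 13) = 26

26


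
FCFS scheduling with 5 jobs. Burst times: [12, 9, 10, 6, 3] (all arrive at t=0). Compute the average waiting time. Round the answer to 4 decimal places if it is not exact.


FCFS order (as given): [12, 9, 10, 6, 3]
Waiting times:
  Job 1: wait = 0
  Job 2: wait = 12
  Job 3: wait = 21
  Job 4: wait = 31
  Job 5: wait = 37
Sum of waiting times = 101
Average waiting time = 101/5 = 20.2

20.2


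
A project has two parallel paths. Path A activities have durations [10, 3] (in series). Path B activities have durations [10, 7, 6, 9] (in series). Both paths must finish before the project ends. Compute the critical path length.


Path A total = 10 + 3 = 13
Path B total = 10 + 7 + 6 + 9 = 32
Critical path = longest path = max(13, 32) = 32

32


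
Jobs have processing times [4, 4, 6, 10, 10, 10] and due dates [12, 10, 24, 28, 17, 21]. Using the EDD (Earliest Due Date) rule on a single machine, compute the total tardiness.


Sort by due date (EDD order): [(4, 10), (4, 12), (10, 17), (10, 21), (6, 24), (10, 28)]
Compute completion times and tardiness:
  Job 1: p=4, d=10, C=4, tardiness=max(0,4-10)=0
  Job 2: p=4, d=12, C=8, tardiness=max(0,8-12)=0
  Job 3: p=10, d=17, C=18, tardiness=max(0,18-17)=1
  Job 4: p=10, d=21, C=28, tardiness=max(0,28-21)=7
  Job 5: p=6, d=24, C=34, tardiness=max(0,34-24)=10
  Job 6: p=10, d=28, C=44, tardiness=max(0,44-28)=16
Total tardiness = 34

34


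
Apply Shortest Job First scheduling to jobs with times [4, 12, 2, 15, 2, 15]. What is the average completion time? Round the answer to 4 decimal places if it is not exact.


SJF order (ascending): [2, 2, 4, 12, 15, 15]
Completion times:
  Job 1: burst=2, C=2
  Job 2: burst=2, C=4
  Job 3: burst=4, C=8
  Job 4: burst=12, C=20
  Job 5: burst=15, C=35
  Job 6: burst=15, C=50
Average completion = 119/6 = 19.8333

19.8333


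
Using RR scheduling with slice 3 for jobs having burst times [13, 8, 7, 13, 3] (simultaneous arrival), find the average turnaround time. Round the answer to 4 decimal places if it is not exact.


Time quantum = 3
Execution trace:
  J1 runs 3 units, time = 3
  J2 runs 3 units, time = 6
  J3 runs 3 units, time = 9
  J4 runs 3 units, time = 12
  J5 runs 3 units, time = 15
  J1 runs 3 units, time = 18
  J2 runs 3 units, time = 21
  J3 runs 3 units, time = 24
  J4 runs 3 units, time = 27
  J1 runs 3 units, time = 30
  J2 runs 2 units, time = 32
  J3 runs 1 units, time = 33
  J4 runs 3 units, time = 36
  J1 runs 3 units, time = 39
  J4 runs 3 units, time = 42
  J1 runs 1 units, time = 43
  J4 runs 1 units, time = 44
Finish times: [43, 32, 33, 44, 15]
Average turnaround = 167/5 = 33.4

33.4


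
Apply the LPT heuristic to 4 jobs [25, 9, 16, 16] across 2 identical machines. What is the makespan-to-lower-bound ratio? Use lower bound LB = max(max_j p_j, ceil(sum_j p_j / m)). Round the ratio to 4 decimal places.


LPT order: [25, 16, 16, 9]
Machine loads after assignment: [34, 32]
LPT makespan = 34
Lower bound = max(max_job, ceil(total/2)) = max(25, 33) = 33
Ratio = 34 / 33 = 1.0303

1.0303


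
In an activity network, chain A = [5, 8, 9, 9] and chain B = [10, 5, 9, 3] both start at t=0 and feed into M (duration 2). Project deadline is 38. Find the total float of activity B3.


Forward pass: ES(B3) = sum of predecessors on chain B = 15
EF = ES + duration = 15 + 9 = 24
Backward pass: LF(M) = deadline = 38; LS(M) = 38 - 2 = 36
LF(B3) = LS(M) - sum(successors on chain B) = 36 - 3 = 33
LS = LF - duration = 33 - 9 = 24
Total float = LS - ES = 24 - 15 = 9

9


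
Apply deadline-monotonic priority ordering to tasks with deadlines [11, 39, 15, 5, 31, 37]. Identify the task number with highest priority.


Sort tasks by relative deadline (ascending):
  Task 4: deadline = 5
  Task 1: deadline = 11
  Task 3: deadline = 15
  Task 5: deadline = 31
  Task 6: deadline = 37
  Task 2: deadline = 39
Priority order (highest first): [4, 1, 3, 5, 6, 2]
Highest priority task = 4

4


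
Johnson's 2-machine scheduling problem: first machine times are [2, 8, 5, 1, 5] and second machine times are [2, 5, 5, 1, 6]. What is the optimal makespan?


Apply Johnson's rule:
  Group 1 (a <= b): [(4, 1, 1), (1, 2, 2), (3, 5, 5), (5, 5, 6)]
  Group 2 (a > b): [(2, 8, 5)]
Optimal job order: [4, 1, 3, 5, 2]
Schedule:
  Job 4: M1 done at 1, M2 done at 2
  Job 1: M1 done at 3, M2 done at 5
  Job 3: M1 done at 8, M2 done at 13
  Job 5: M1 done at 13, M2 done at 19
  Job 2: M1 done at 21, M2 done at 26
Makespan = 26

26


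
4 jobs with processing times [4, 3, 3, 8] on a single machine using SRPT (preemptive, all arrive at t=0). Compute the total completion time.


Since all jobs arrive at t=0, SRPT equals SPT ordering.
SPT order: [3, 3, 4, 8]
Completion times:
  Job 1: p=3, C=3
  Job 2: p=3, C=6
  Job 3: p=4, C=10
  Job 4: p=8, C=18
Total completion time = 3 + 6 + 10 + 18 = 37

37


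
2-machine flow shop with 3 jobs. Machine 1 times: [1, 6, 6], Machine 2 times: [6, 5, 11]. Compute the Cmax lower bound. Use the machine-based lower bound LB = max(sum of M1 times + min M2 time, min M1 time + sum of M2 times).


LB1 = sum(M1 times) + min(M2 times) = 13 + 5 = 18
LB2 = min(M1 times) + sum(M2 times) = 1 + 22 = 23
Lower bound = max(LB1, LB2) = max(18, 23) = 23

23


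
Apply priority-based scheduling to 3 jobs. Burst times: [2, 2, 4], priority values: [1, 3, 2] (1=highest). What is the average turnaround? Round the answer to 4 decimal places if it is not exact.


Sort by priority (ascending = highest first):
Order: [(1, 2), (2, 4), (3, 2)]
Completion times:
  Priority 1, burst=2, C=2
  Priority 2, burst=4, C=6
  Priority 3, burst=2, C=8
Average turnaround = 16/3 = 5.3333

5.3333


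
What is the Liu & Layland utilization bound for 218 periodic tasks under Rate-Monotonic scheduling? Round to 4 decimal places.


Compute 2^(1/218) = 1.0031846344
Subtract 1: 1.0031846344 - 1 = 0.0031846344
Multiply by n: 218 * 0.0031846344 = 0.6942502992
Round to 4 dp: 0.6943

0.6943


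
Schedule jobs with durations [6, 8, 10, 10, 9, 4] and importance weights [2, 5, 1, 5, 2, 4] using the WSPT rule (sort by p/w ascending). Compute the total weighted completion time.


Compute p/w ratios and sort ascending (WSPT): [(4, 4), (8, 5), (10, 5), (6, 2), (9, 2), (10, 1)]
Compute weighted completion times:
  Job (p=4,w=4): C=4, w*C=4*4=16
  Job (p=8,w=5): C=12, w*C=5*12=60
  Job (p=10,w=5): C=22, w*C=5*22=110
  Job (p=6,w=2): C=28, w*C=2*28=56
  Job (p=9,w=2): C=37, w*C=2*37=74
  Job (p=10,w=1): C=47, w*C=1*47=47
Total weighted completion time = 363

363


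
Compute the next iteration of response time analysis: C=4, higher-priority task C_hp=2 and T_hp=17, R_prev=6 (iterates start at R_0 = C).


R_next = C + ceil(R_prev / T_hp) * C_hp
ceil(6 / 17) = ceil(0.3529) = 1
Interference = 1 * 2 = 2
R_next = 4 + 2 = 6
R_next = R_prev, so the iteration has converged (response time = 6).

6


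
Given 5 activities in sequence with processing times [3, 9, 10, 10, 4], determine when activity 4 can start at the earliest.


Activity 4 starts after activities 1 through 3 complete.
Predecessor durations: [3, 9, 10]
ES = 3 + 9 + 10 = 22

22


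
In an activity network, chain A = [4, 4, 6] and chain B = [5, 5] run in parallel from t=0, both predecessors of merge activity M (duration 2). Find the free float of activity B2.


ES(B2) = sum of predecessors on chain B = 5
EF(B2) = ES + duration = 5 + 5 = 10
Successor of B2 is M. ES(M) = max(sum(A), sum(B)) = max(14, 10) = 14
Free float = ES(successor) - EF(current) = 14 - 10 = 4

4


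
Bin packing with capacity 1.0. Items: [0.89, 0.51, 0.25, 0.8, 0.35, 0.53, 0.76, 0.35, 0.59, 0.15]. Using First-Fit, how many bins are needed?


Place items sequentially using First-Fit:
  Item 0.89 -> new Bin 1
  Item 0.51 -> new Bin 2
  Item 0.25 -> Bin 2 (now 0.76)
  Item 0.8 -> new Bin 3
  Item 0.35 -> new Bin 4
  Item 0.53 -> Bin 4 (now 0.88)
  Item 0.76 -> new Bin 5
  Item 0.35 -> new Bin 6
  Item 0.59 -> Bin 6 (now 0.94)
  Item 0.15 -> Bin 2 (now 0.91)
Total bins used = 6

6


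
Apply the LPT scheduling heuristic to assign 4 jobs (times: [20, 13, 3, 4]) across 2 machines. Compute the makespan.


Sort jobs in decreasing order (LPT): [20, 13, 4, 3]
Assign each job to the least loaded machine:
  Machine 1: jobs [20], load = 20
  Machine 2: jobs [13, 4, 3], load = 20
Makespan = max load = 20

20


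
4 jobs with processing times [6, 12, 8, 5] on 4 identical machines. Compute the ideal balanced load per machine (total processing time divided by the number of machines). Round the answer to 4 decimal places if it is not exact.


Total processing time = 6 + 12 + 8 + 5 = 31
Number of machines = 4
Ideal balanced load = 31 / 4 = 7.75

7.75


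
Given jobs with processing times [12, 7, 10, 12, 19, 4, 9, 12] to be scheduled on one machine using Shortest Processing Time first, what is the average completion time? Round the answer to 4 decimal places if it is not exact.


Sort jobs by processing time (SPT order): [4, 7, 9, 10, 12, 12, 12, 19]
Compute completion times sequentially:
  Job 1: processing = 4, completes at 4
  Job 2: processing = 7, completes at 11
  Job 3: processing = 9, completes at 20
  Job 4: processing = 10, completes at 30
  Job 5: processing = 12, completes at 42
  Job 6: processing = 12, completes at 54
  Job 7: processing = 12, completes at 66
  Job 8: processing = 19, completes at 85
Sum of completion times = 312
Average completion time = 312/8 = 39.0

39.0


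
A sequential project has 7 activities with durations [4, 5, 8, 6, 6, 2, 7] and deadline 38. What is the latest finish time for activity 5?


LF(activity 5) = deadline - sum of successor durations
Successors: activities 6 through 7 with durations [2, 7]
Sum of successor durations = 9
LF = 38 - 9 = 29

29


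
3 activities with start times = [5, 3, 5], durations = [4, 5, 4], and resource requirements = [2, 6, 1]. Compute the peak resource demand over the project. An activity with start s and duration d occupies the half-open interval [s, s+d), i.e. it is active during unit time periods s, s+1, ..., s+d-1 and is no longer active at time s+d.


Each activity i is active on [start_i, start_i + duration_i).
Compute total resource usage per time slot:
  t=0: active resources = [], total = 0
  t=1: active resources = [], total = 0
  t=2: active resources = [], total = 0
  t=3: active resources = [6], total = 6
  t=4: active resources = [6], total = 6
  t=5: active resources = [2, 6, 1], total = 9
  t=6: active resources = [2, 6, 1], total = 9
  t=7: active resources = [2, 6, 1], total = 9
  t=8: active resources = [2, 1], total = 3
Peak resource demand = 9

9


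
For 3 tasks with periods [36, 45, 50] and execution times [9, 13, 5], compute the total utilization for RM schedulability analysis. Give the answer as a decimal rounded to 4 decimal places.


Compute individual utilizations (exact fractions):
  Task 1: C/T = 9/36 = 1/4 (approx. 0.25)
  Task 2: C/T = 13/45 (approx. 0.2889)
  Task 3: C/T = 5/50 = 1/10 (approx. 0.1)
Total utilization U = 1/4 + 13/45 + 1/10 = 23/36
Rounded to 4 decimal places: U = 0.6389
RM (Liu & Layland) bound for 3 tasks = 0.779763; compare with U = 23/36 (approx. 0.638889)
U <= bound, so schedulable by RM sufficient condition.

0.6389


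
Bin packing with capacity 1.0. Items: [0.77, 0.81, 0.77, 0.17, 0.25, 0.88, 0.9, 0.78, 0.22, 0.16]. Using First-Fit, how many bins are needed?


Place items sequentially using First-Fit:
  Item 0.77 -> new Bin 1
  Item 0.81 -> new Bin 2
  Item 0.77 -> new Bin 3
  Item 0.17 -> Bin 1 (now 0.94)
  Item 0.25 -> new Bin 4
  Item 0.88 -> new Bin 5
  Item 0.9 -> new Bin 6
  Item 0.78 -> new Bin 7
  Item 0.22 -> Bin 3 (now 0.99)
  Item 0.16 -> Bin 2 (now 0.97)
Total bins used = 7

7


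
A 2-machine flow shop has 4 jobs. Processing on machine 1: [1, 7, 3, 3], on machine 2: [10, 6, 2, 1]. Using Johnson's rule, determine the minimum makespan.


Apply Johnson's rule:
  Group 1 (a <= b): [(1, 1, 10)]
  Group 2 (a > b): [(2, 7, 6), (3, 3, 2), (4, 3, 1)]
Optimal job order: [1, 2, 3, 4]
Schedule:
  Job 1: M1 done at 1, M2 done at 11
  Job 2: M1 done at 8, M2 done at 17
  Job 3: M1 done at 11, M2 done at 19
  Job 4: M1 done at 14, M2 done at 20
Makespan = 20

20


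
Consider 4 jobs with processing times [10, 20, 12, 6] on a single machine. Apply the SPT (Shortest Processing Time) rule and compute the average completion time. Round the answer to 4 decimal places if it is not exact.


Sort jobs by processing time (SPT order): [6, 10, 12, 20]
Compute completion times sequentially:
  Job 1: processing = 6, completes at 6
  Job 2: processing = 10, completes at 16
  Job 3: processing = 12, completes at 28
  Job 4: processing = 20, completes at 48
Sum of completion times = 98
Average completion time = 98/4 = 24.5

24.5


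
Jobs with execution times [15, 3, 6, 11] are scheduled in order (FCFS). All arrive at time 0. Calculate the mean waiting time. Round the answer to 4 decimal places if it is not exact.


FCFS order (as given): [15, 3, 6, 11]
Waiting times:
  Job 1: wait = 0
  Job 2: wait = 15
  Job 3: wait = 18
  Job 4: wait = 24
Sum of waiting times = 57
Average waiting time = 57/4 = 14.25

14.25


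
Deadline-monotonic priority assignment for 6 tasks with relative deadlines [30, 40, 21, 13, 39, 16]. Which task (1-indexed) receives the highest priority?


Sort tasks by relative deadline (ascending):
  Task 4: deadline = 13
  Task 6: deadline = 16
  Task 3: deadline = 21
  Task 1: deadline = 30
  Task 5: deadline = 39
  Task 2: deadline = 40
Priority order (highest first): [4, 6, 3, 1, 5, 2]
Highest priority task = 4

4


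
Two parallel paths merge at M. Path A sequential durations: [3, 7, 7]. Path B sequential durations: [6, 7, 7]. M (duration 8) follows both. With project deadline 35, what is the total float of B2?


Forward pass: ES(B2) = sum of predecessors on chain B = 6
EF = ES + duration = 6 + 7 = 13
Backward pass: LF(M) = deadline = 35; LS(M) = 35 - 8 = 27
LF(B2) = LS(M) - sum(successors on chain B) = 27 - 7 = 20
LS = LF - duration = 20 - 7 = 13
Total float = LS - ES = 13 - 6 = 7

7


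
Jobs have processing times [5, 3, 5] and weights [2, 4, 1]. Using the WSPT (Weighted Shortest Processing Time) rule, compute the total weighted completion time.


Compute p/w ratios and sort ascending (WSPT): [(3, 4), (5, 2), (5, 1)]
Compute weighted completion times:
  Job (p=3,w=4): C=3, w*C=4*3=12
  Job (p=5,w=2): C=8, w*C=2*8=16
  Job (p=5,w=1): C=13, w*C=1*13=13
Total weighted completion time = 41

41


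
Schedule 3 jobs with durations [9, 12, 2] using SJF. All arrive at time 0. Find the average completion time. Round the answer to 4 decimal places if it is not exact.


SJF order (ascending): [2, 9, 12]
Completion times:
  Job 1: burst=2, C=2
  Job 2: burst=9, C=11
  Job 3: burst=12, C=23
Average completion = 36/3 = 12.0

12.0


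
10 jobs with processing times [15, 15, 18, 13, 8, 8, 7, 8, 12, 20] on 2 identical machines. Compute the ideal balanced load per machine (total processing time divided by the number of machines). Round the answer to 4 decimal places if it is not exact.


Total processing time = 15 + 15 + 18 + 13 + 8 + 8 + 7 + 8 + 12 + 20 = 124
Number of machines = 2
Ideal balanced load = 124 / 2 = 62.0

62.0


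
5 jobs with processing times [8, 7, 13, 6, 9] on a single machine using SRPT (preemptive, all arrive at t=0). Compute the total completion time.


Since all jobs arrive at t=0, SRPT equals SPT ordering.
SPT order: [6, 7, 8, 9, 13]
Completion times:
  Job 1: p=6, C=6
  Job 2: p=7, C=13
  Job 3: p=8, C=21
  Job 4: p=9, C=30
  Job 5: p=13, C=43
Total completion time = 6 + 13 + 21 + 30 + 43 = 113

113


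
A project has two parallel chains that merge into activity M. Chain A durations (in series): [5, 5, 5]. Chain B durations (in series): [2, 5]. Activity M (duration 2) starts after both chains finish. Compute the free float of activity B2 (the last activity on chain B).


ES(B2) = sum of predecessors on chain B = 2
EF(B2) = ES + duration = 2 + 5 = 7
Successor of B2 is M. ES(M) = max(sum(A), sum(B)) = max(15, 7) = 15
Free float = ES(successor) - EF(current) = 15 - 7 = 8

8


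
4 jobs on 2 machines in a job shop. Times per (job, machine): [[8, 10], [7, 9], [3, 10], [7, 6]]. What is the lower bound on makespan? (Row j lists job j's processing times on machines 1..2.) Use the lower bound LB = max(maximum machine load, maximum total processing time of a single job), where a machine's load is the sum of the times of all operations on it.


Machine loads:
  Machine 1: 8 + 7 + 3 + 7 = 25
  Machine 2: 10 + 9 + 10 + 6 = 35
Max machine load = 35
Job totals:
  Job 1: 18
  Job 2: 16
  Job 3: 13
  Job 4: 13
Max job total = 18
Lower bound = max(35, 18) = 35

35


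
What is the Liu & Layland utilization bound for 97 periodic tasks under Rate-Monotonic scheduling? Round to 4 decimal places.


Compute 2^(1/97) = 1.0071714397
Subtract 1: 1.0071714397 - 1 = 0.0071714397
Multiply by n: 97 * 0.0071714397 = 0.6956296509
Round to 4 dp: 0.6956

0.6956


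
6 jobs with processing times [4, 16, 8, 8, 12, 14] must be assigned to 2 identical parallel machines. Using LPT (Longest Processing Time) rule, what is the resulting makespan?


Sort jobs in decreasing order (LPT): [16, 14, 12, 8, 8, 4]
Assign each job to the least loaded machine:
  Machine 1: jobs [16, 8, 8], load = 32
  Machine 2: jobs [14, 12, 4], load = 30
Makespan = max load = 32

32


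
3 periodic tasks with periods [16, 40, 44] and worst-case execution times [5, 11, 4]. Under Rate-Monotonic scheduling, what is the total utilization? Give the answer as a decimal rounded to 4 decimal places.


Compute individual utilizations (exact fractions):
  Task 1: C/T = 5/16 (approx. 0.3125)
  Task 2: C/T = 11/40 (approx. 0.275)
  Task 3: C/T = 4/44 = 1/11 (approx. 0.0909)
Total utilization U = 5/16 + 11/40 + 1/11 = 597/880
Rounded to 4 decimal places: U = 0.6784
RM (Liu & Layland) bound for 3 tasks = 0.779763; compare with U = 597/880 (approx. 0.678409)
U <= bound, so schedulable by RM sufficient condition.

0.6784


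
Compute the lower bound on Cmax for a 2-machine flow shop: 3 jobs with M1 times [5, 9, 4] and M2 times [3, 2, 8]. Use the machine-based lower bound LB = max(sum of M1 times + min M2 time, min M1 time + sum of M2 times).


LB1 = sum(M1 times) + min(M2 times) = 18 + 2 = 20
LB2 = min(M1 times) + sum(M2 times) = 4 + 13 = 17
Lower bound = max(LB1, LB2) = max(20, 17) = 20

20


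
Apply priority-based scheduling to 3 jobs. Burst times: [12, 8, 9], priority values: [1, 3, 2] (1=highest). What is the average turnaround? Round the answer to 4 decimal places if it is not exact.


Sort by priority (ascending = highest first):
Order: [(1, 12), (2, 9), (3, 8)]
Completion times:
  Priority 1, burst=12, C=12
  Priority 2, burst=9, C=21
  Priority 3, burst=8, C=29
Average turnaround = 62/3 = 20.6667

20.6667


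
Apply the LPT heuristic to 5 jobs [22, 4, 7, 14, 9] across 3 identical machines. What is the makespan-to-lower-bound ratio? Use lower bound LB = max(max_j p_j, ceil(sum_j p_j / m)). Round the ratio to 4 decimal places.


LPT order: [22, 14, 9, 7, 4]
Machine loads after assignment: [22, 18, 16]
LPT makespan = 22
Lower bound = max(max_job, ceil(total/3)) = max(22, 19) = 22
Ratio = 22 / 22 = 1.0

1.0


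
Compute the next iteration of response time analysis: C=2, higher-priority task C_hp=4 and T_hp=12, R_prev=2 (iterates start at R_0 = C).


R_next = C + ceil(R_prev / T_hp) * C_hp
ceil(2 / 12) = ceil(0.1667) = 1
Interference = 1 * 4 = 4
R_next = 2 + 4 = 6

6


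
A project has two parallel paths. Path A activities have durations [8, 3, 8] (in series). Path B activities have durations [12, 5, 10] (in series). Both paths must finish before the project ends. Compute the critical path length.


Path A total = 8 + 3 + 8 = 19
Path B total = 12 + 5 + 10 = 27
Critical path = longest path = max(19, 27) = 27

27


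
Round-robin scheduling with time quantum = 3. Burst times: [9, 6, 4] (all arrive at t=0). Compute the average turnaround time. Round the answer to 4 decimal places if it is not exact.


Time quantum = 3
Execution trace:
  J1 runs 3 units, time = 3
  J2 runs 3 units, time = 6
  J3 runs 3 units, time = 9
  J1 runs 3 units, time = 12
  J2 runs 3 units, time = 15
  J3 runs 1 units, time = 16
  J1 runs 3 units, time = 19
Finish times: [19, 15, 16]
Average turnaround = 50/3 = 16.6667

16.6667


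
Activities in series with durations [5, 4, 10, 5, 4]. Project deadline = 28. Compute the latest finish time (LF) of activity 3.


LF(activity 3) = deadline - sum of successor durations
Successors: activities 4 through 5 with durations [5, 4]
Sum of successor durations = 9
LF = 28 - 9 = 19

19


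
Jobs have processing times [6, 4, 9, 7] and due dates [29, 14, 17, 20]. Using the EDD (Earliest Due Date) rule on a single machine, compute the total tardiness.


Sort by due date (EDD order): [(4, 14), (9, 17), (7, 20), (6, 29)]
Compute completion times and tardiness:
  Job 1: p=4, d=14, C=4, tardiness=max(0,4-14)=0
  Job 2: p=9, d=17, C=13, tardiness=max(0,13-17)=0
  Job 3: p=7, d=20, C=20, tardiness=max(0,20-20)=0
  Job 4: p=6, d=29, C=26, tardiness=max(0,26-29)=0
Total tardiness = 0

0


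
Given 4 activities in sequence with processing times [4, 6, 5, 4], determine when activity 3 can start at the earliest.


Activity 3 starts after activities 1 through 2 complete.
Predecessor durations: [4, 6]
ES = 4 + 6 = 10

10


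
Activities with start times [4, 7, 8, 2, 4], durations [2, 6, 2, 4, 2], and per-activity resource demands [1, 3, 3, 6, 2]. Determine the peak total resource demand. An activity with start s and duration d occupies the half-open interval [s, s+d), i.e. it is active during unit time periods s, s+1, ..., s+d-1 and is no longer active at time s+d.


Each activity i is active on [start_i, start_i + duration_i).
Compute total resource usage per time slot:
  t=0: active resources = [], total = 0
  t=1: active resources = [], total = 0
  t=2: active resources = [6], total = 6
  t=3: active resources = [6], total = 6
  t=4: active resources = [1, 6, 2], total = 9
  t=5: active resources = [1, 6, 2], total = 9
  t=6: active resources = [], total = 0
  t=7: active resources = [3], total = 3
  t=8: active resources = [3, 3], total = 6
  t=9: active resources = [3, 3], total = 6
  t=10: active resources = [3], total = 3
  t=11: active resources = [3], total = 3
  t=12: active resources = [3], total = 3
Peak resource demand = 9

9


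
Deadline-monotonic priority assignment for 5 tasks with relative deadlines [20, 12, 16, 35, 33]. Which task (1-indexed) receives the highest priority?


Sort tasks by relative deadline (ascending):
  Task 2: deadline = 12
  Task 3: deadline = 16
  Task 1: deadline = 20
  Task 5: deadline = 33
  Task 4: deadline = 35
Priority order (highest first): [2, 3, 1, 5, 4]
Highest priority task = 2

2


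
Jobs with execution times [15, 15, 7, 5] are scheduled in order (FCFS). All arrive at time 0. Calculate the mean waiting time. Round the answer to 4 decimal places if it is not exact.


FCFS order (as given): [15, 15, 7, 5]
Waiting times:
  Job 1: wait = 0
  Job 2: wait = 15
  Job 3: wait = 30
  Job 4: wait = 37
Sum of waiting times = 82
Average waiting time = 82/4 = 20.5

20.5


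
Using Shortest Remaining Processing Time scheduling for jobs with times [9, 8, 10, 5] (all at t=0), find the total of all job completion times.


Since all jobs arrive at t=0, SRPT equals SPT ordering.
SPT order: [5, 8, 9, 10]
Completion times:
  Job 1: p=5, C=5
  Job 2: p=8, C=13
  Job 3: p=9, C=22
  Job 4: p=10, C=32
Total completion time = 5 + 13 + 22 + 32 = 72

72


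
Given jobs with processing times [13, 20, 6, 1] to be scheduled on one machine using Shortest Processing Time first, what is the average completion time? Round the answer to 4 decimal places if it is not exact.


Sort jobs by processing time (SPT order): [1, 6, 13, 20]
Compute completion times sequentially:
  Job 1: processing = 1, completes at 1
  Job 2: processing = 6, completes at 7
  Job 3: processing = 13, completes at 20
  Job 4: processing = 20, completes at 40
Sum of completion times = 68
Average completion time = 68/4 = 17.0

17.0


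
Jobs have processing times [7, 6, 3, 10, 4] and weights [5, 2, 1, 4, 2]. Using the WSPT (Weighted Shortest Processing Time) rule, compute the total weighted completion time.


Compute p/w ratios and sort ascending (WSPT): [(7, 5), (4, 2), (10, 4), (6, 2), (3, 1)]
Compute weighted completion times:
  Job (p=7,w=5): C=7, w*C=5*7=35
  Job (p=4,w=2): C=11, w*C=2*11=22
  Job (p=10,w=4): C=21, w*C=4*21=84
  Job (p=6,w=2): C=27, w*C=2*27=54
  Job (p=3,w=1): C=30, w*C=1*30=30
Total weighted completion time = 225

225


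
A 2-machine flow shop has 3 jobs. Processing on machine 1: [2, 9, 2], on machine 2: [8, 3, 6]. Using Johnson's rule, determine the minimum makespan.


Apply Johnson's rule:
  Group 1 (a <= b): [(1, 2, 8), (3, 2, 6)]
  Group 2 (a > b): [(2, 9, 3)]
Optimal job order: [1, 3, 2]
Schedule:
  Job 1: M1 done at 2, M2 done at 10
  Job 3: M1 done at 4, M2 done at 16
  Job 2: M1 done at 13, M2 done at 19
Makespan = 19

19


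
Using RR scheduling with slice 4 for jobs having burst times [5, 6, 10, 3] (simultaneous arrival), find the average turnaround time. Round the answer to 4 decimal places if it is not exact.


Time quantum = 4
Execution trace:
  J1 runs 4 units, time = 4
  J2 runs 4 units, time = 8
  J3 runs 4 units, time = 12
  J4 runs 3 units, time = 15
  J1 runs 1 units, time = 16
  J2 runs 2 units, time = 18
  J3 runs 4 units, time = 22
  J3 runs 2 units, time = 24
Finish times: [16, 18, 24, 15]
Average turnaround = 73/4 = 18.25

18.25


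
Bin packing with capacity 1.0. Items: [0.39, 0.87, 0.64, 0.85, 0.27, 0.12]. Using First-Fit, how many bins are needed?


Place items sequentially using First-Fit:
  Item 0.39 -> new Bin 1
  Item 0.87 -> new Bin 2
  Item 0.64 -> new Bin 3
  Item 0.85 -> new Bin 4
  Item 0.27 -> Bin 1 (now 0.66)
  Item 0.12 -> Bin 1 (now 0.78)
Total bins used = 4

4


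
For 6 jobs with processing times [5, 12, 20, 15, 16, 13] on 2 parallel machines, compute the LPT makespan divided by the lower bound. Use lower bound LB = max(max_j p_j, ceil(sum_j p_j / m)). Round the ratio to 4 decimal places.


LPT order: [20, 16, 15, 13, 12, 5]
Machine loads after assignment: [38, 43]
LPT makespan = 43
Lower bound = max(max_job, ceil(total/2)) = max(20, 41) = 41
Ratio = 43 / 41 = 1.0488

1.0488


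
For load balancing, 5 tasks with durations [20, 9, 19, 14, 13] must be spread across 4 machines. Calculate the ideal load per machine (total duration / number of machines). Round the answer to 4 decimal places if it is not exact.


Total processing time = 20 + 9 + 19 + 14 + 13 = 75
Number of machines = 4
Ideal balanced load = 75 / 4 = 18.75

18.75


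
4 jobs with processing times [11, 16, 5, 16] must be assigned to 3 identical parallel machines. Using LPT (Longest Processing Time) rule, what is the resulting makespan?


Sort jobs in decreasing order (LPT): [16, 16, 11, 5]
Assign each job to the least loaded machine:
  Machine 1: jobs [16], load = 16
  Machine 2: jobs [16], load = 16
  Machine 3: jobs [11, 5], load = 16
Makespan = max load = 16

16


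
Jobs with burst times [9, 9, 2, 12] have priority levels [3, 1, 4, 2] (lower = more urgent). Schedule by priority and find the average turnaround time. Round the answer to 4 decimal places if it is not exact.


Sort by priority (ascending = highest first):
Order: [(1, 9), (2, 12), (3, 9), (4, 2)]
Completion times:
  Priority 1, burst=9, C=9
  Priority 2, burst=12, C=21
  Priority 3, burst=9, C=30
  Priority 4, burst=2, C=32
Average turnaround = 92/4 = 23.0

23.0


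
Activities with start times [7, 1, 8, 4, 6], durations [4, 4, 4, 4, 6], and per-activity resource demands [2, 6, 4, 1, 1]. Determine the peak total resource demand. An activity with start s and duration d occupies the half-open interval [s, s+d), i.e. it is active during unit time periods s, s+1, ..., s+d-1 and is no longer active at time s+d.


Each activity i is active on [start_i, start_i + duration_i).
Compute total resource usage per time slot:
  t=0: active resources = [], total = 0
  t=1: active resources = [6], total = 6
  t=2: active resources = [6], total = 6
  t=3: active resources = [6], total = 6
  t=4: active resources = [6, 1], total = 7
  t=5: active resources = [1], total = 1
  t=6: active resources = [1, 1], total = 2
  t=7: active resources = [2, 1, 1], total = 4
  t=8: active resources = [2, 4, 1], total = 7
  t=9: active resources = [2, 4, 1], total = 7
  t=10: active resources = [2, 4, 1], total = 7
  t=11: active resources = [4, 1], total = 5
Peak resource demand = 7

7


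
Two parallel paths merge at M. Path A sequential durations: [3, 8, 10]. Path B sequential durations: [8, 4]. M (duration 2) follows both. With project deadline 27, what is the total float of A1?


Forward pass: ES(A1) = sum of predecessors on chain A = 0
EF = ES + duration = 0 + 3 = 3
Backward pass: LF(M) = deadline = 27; LS(M) = 27 - 2 = 25
LF(A1) = LS(M) - sum(successors on chain A) = 25 - 18 = 7
LS = LF - duration = 7 - 3 = 4
Total float = LS - ES = 4 - 0 = 4

4


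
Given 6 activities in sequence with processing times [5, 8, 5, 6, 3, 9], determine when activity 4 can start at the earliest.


Activity 4 starts after activities 1 through 3 complete.
Predecessor durations: [5, 8, 5]
ES = 5 + 8 + 5 = 18

18


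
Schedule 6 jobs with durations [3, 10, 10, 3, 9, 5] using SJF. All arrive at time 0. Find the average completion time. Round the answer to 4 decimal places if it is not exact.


SJF order (ascending): [3, 3, 5, 9, 10, 10]
Completion times:
  Job 1: burst=3, C=3
  Job 2: burst=3, C=6
  Job 3: burst=5, C=11
  Job 4: burst=9, C=20
  Job 5: burst=10, C=30
  Job 6: burst=10, C=40
Average completion = 110/6 = 18.3333

18.3333


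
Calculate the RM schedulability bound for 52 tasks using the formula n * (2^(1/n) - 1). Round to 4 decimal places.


Compute 2^(1/52) = 1.0134189907
Subtract 1: 1.0134189907 - 1 = 0.0134189907
Multiply by n: 52 * 0.0134189907 = 0.6977875164
Round to 4 dp: 0.6978

0.6978


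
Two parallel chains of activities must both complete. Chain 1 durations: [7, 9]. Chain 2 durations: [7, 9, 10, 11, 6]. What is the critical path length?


Path A total = 7 + 9 = 16
Path B total = 7 + 9 + 10 + 11 + 6 = 43
Critical path = longest path = max(16, 43) = 43

43


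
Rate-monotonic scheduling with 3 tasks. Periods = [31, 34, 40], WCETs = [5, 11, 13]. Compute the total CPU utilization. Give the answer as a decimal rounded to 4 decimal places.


Compute individual utilizations (exact fractions):
  Task 1: C/T = 5/31 (approx. 0.1613)
  Task 2: C/T = 11/34 (approx. 0.3235)
  Task 3: C/T = 13/40 (approx. 0.325)
Total utilization U = 5/31 + 11/34 + 13/40 = 17071/21080
Rounded to 4 decimal places: U = 0.8098
RM (Liu & Layland) bound for 3 tasks = 0.779763; compare with U = 17071/21080 (approx. 0.809820)
bound < U <= 1, so the RM sufficient condition is not met (inconclusive; an exact test such as response-time analysis is needed).

0.8098


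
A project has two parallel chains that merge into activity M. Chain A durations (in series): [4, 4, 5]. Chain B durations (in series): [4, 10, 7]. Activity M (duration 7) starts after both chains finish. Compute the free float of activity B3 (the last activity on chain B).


ES(B3) = sum of predecessors on chain B = 14
EF(B3) = ES + duration = 14 + 7 = 21
Successor of B3 is M. ES(M) = max(sum(A), sum(B)) = max(13, 21) = 21
Free float = ES(successor) - EF(current) = 21 - 21 = 0

0


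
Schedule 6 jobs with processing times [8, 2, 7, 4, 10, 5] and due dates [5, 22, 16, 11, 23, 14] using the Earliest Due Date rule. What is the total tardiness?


Sort by due date (EDD order): [(8, 5), (4, 11), (5, 14), (7, 16), (2, 22), (10, 23)]
Compute completion times and tardiness:
  Job 1: p=8, d=5, C=8, tardiness=max(0,8-5)=3
  Job 2: p=4, d=11, C=12, tardiness=max(0,12-11)=1
  Job 3: p=5, d=14, C=17, tardiness=max(0,17-14)=3
  Job 4: p=7, d=16, C=24, tardiness=max(0,24-16)=8
  Job 5: p=2, d=22, C=26, tardiness=max(0,26-22)=4
  Job 6: p=10, d=23, C=36, tardiness=max(0,36-23)=13
Total tardiness = 32

32


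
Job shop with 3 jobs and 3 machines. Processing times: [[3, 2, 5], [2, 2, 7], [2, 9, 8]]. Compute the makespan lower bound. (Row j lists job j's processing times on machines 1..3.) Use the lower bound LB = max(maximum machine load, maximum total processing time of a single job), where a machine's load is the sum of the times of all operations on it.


Machine loads:
  Machine 1: 3 + 2 + 2 = 7
  Machine 2: 2 + 2 + 9 = 13
  Machine 3: 5 + 7 + 8 = 20
Max machine load = 20
Job totals:
  Job 1: 10
  Job 2: 11
  Job 3: 19
Max job total = 19
Lower bound = max(20, 19) = 20

20


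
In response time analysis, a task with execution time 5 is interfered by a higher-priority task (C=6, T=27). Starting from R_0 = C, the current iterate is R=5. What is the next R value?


R_next = C + ceil(R_prev / T_hp) * C_hp
ceil(5 / 27) = ceil(0.1852) = 1
Interference = 1 * 6 = 6
R_next = 5 + 6 = 11

11


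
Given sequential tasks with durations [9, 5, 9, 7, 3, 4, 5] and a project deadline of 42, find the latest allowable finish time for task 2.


LF(activity 2) = deadline - sum of successor durations
Successors: activities 3 through 7 with durations [9, 7, 3, 4, 5]
Sum of successor durations = 28
LF = 42 - 28 = 14

14


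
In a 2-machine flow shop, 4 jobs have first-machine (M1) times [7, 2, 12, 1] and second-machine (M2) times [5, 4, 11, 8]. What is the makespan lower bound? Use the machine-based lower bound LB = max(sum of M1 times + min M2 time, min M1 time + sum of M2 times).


LB1 = sum(M1 times) + min(M2 times) = 22 + 4 = 26
LB2 = min(M1 times) + sum(M2 times) = 1 + 28 = 29
Lower bound = max(LB1, LB2) = max(26, 29) = 29

29


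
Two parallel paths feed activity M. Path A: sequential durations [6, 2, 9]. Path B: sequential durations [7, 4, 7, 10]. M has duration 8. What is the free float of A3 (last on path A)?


ES(A3) = sum of predecessors on chain A = 8
EF(A3) = ES + duration = 8 + 9 = 17
Successor of A3 is M. ES(M) = max(sum(A), sum(B)) = max(17, 28) = 28
Free float = ES(successor) - EF(current) = 28 - 17 = 11

11


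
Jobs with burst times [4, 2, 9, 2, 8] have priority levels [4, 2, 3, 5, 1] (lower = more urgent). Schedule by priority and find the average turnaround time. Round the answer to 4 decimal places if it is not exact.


Sort by priority (ascending = highest first):
Order: [(1, 8), (2, 2), (3, 9), (4, 4), (5, 2)]
Completion times:
  Priority 1, burst=8, C=8
  Priority 2, burst=2, C=10
  Priority 3, burst=9, C=19
  Priority 4, burst=4, C=23
  Priority 5, burst=2, C=25
Average turnaround = 85/5 = 17.0

17.0
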